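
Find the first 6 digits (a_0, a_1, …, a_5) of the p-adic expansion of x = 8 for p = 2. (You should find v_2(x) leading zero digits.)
(a_0, …, a_5) = (0, 0, 0, 1, 0, 0)

v_2(8) = 3, so a_0 = ... = a_2 = 0. Factor out: x = 2^3 · u with u = 1 a unit in ℤ_2. Expand u iteratively via a_{v+i} = u_i mod 2, u_{i+1} = (u_i − a_{v+i})/2:
  u_0 = 1;  a_3 = 1;  u_1 = (u_0 − 1)/2 = 0
  u_1 = 0;  a_4 = 0;  u_2 = (u_1 − 0)/2 = 0
  u_2 = 0;  a_5 = 0;  u_3 = (u_2 − 0)/2 = 0
Digits: (0, 0, 0, 1, 0, 0).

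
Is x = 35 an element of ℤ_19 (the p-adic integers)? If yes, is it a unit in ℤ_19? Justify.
x ∈ ℤ_19^× (unit); v_19(x) = 0

ℤ_19 = {x ∈ ℚ_19 : v_19(x) ≥ 0} and ℤ_19^× = {x ∈ ℤ_19 : v_19(x) = 0}. Here v_19(35) = v_19(num) − v_19(den) = 0; compare against these criteria.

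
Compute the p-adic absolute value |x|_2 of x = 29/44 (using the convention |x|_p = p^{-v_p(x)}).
|29/44|_2 = 4

Step 1 — compute v_2(x) by factoring powers of 2 out of the numerator and denominator: v_2(29/44) = -2. Step 2 — apply |x|_p = p^{-v_p(x)} = 2^{2} = 4.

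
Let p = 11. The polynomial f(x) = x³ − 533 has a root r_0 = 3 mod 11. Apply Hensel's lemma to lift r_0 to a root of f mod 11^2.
r_1 = 80 (mod 121)

Hensel: r_{i+1} = r_i − f(r_i)/f′(r_i) mod 11^{i+2}, where f′(x) = 3x². Iterate:
  r_0 = 3 (mod 11)
  r_1 = 80 (mod 121)
Final: r = 80 with f(r) ≡ 0 mod 11^2.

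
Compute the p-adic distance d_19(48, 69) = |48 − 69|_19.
d_19(48, 69) = 1

Step 1 — x − y = 48 − 69 = -21. Step 2 — v_19(-21) = 0 (factor: -21 = −(19^0 · 21); the sign does not affect v_p). Step 3 — |x − y|_19 = 19^{0} = 1.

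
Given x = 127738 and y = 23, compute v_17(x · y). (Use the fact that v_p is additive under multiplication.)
v_17(2937974) = 3

v_p(x) = 3 (factor: 127738 = 17^3 · 26); v_p(y) = 0 (factor: 23 = 17^0 · 23). Additivity: v_p(xy) = v_p(x) + v_p(y) = 3 + 0 = 3. (Direct check: xy = 2937974 = 17^3 · (598).)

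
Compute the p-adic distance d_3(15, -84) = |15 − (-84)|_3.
d_3(15, -84) = 1/9

Step 1 — x − y = 15 − (-84) = 99. Step 2 — v_3(99) = 2 (factor: 99 = (3^2 · 11); the sign does not affect v_p). Step 3 — |x − y|_3 = 3^{-2} = 1/9.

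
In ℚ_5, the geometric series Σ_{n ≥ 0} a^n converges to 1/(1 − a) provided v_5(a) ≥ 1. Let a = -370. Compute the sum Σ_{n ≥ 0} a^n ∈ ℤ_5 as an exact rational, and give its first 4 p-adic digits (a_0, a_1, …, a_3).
Σ a^n = 1/(1 − a) = 1/371;  first 4 digits = (1, 1, 1, 3)

v_5(a) = 1 ≥ 1, so the series converges in ℤ_5 to 1/(1 − a) = 1/(1 − (-370)) = 1/371. Expand this rational in ℤ_5: compute digits iteratively via d_i = x_i mod 5, x_{i+1} = (x_i − d_i)/5. The first 4 digits are (1, 1, 1, 3).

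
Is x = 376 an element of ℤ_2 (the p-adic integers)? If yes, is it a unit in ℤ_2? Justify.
x ∈ ℤ_2 but not a unit; v_2(x) = 3 > 0

ℤ_2 = {x ∈ ℚ_2 : v_2(x) ≥ 0} and ℤ_2^× = {x ∈ ℤ_2 : v_2(x) = 0}. Here v_2(376) = v_2(num) − v_2(den) = 3; compare against these criteria.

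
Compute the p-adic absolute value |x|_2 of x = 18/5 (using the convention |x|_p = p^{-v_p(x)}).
|18/5|_2 = 1/2

Step 1 — compute v_2(x) by factoring powers of 2 out of the numerator and denominator: v_2(18/5) = 1. Step 2 — apply |x|_p = p^{-v_p(x)} = 2^{-1} = 1/2.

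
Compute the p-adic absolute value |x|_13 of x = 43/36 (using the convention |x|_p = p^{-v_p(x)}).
|43/36|_13 = 1

Step 1 — compute v_13(x) by factoring powers of 13 out of the numerator and denominator: v_13(43/36) = 0. Step 2 — apply |x|_p = p^{-v_p(x)} = 13^{0} = 1.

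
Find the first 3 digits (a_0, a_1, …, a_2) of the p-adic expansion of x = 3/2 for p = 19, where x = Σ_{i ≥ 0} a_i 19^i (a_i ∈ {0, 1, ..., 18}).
(a_0, …, a_2) = (11, 9, 9)

v_19(3/2) = 0 (numerator and denominator both coprime to 19), so x ∈ ℤ_19^×. Compute digits iteratively via a_i = x_i mod 19, x_{i+1} = (x_i − a_i)/19, with x_0 = x:
  x_0 = 3/2;  a_0 = 11;  x_1 = (x_0 − 11)/19 = -1/2
  x_1 = -1/2;  a_1 = 9;  x_2 = (x_1 − 9)/19 = -1/2
  x_2 = -1/2;  a_2 = 9;  x_3 = (x_2 − 9)/19 = -1/2
Digits: (11, 9, 9).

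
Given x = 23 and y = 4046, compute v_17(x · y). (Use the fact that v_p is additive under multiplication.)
v_17(93058) = 2

v_p(x) = 0 (factor: 23 = 17^0 · 23); v_p(y) = 2 (factor: 4046 = 17^2 · 14). Additivity: v_p(xy) = v_p(x) + v_p(y) = 0 + 2 = 2. (Direct check: xy = 93058 = 17^2 · (322).)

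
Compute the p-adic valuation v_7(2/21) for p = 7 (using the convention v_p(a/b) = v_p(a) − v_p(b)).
v_7(2/21) = -1

Factor powers of 7 from the numerator and denominator of the reduced fraction: 2 = 7^0 · 2 and 21 = 7^1 · 3. Apply v_p(a/b) = v_p(a) − v_p(b): v_7(2/21) = 0 − 1 = -1.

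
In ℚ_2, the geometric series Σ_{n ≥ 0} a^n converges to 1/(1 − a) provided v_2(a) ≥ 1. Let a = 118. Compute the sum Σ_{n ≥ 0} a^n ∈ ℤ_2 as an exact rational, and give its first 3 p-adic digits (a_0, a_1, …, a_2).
Σ a^n = 1/(1 − a) = -1/117;  first 3 digits = (1, 1, 0)

v_2(a) = 1 ≥ 1, so the series converges in ℤ_2 to 1/(1 − a) = 1/(1 − 118) = -1/117. Expand this rational in ℤ_2: compute digits iteratively via d_i = x_i mod 2, x_{i+1} = (x_i − d_i)/2. The first 3 digits are (1, 1, 0).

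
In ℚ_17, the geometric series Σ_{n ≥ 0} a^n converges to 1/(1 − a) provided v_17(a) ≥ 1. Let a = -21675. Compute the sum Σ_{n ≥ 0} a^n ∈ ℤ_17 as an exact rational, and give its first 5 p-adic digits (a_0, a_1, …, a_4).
Σ a^n = 1/(1 − a) = 1/21676;  first 5 digits = (1, 0, 10, 12, 14)

v_17(a) = 2 ≥ 1, so the series converges in ℤ_17 to 1/(1 − a) = 1/(1 − (-21675)) = 1/21676. Expand this rational in ℤ_17: compute digits iteratively via d_i = x_i mod 17, x_{i+1} = (x_i − d_i)/17. The first 5 digits are (1, 0, 10, 12, 14).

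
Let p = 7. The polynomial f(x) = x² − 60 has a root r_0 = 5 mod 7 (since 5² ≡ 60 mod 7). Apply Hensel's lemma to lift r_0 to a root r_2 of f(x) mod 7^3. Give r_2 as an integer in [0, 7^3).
r_2 = 33 (mod 343)

Hensel's recurrence: r_{i+1} = r_i − f(r_i)·(f′(r_i))^{-1} mod 7^{i+2}, with f′(x) = 2x. Iterate:
  r_0 = 5 (mod 7)
  r_1 = 33 (mod 49)
  r_2 = 33 (mod 343)
Final: r_2 = 33, and one checks f(r_2) ≡ 0 mod 7^3.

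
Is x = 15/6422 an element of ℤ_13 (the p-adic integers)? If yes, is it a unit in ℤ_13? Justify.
x ∉ ℤ_13 (v_13(x) = -2 < 0)

ℤ_13 = {x ∈ ℚ_13 : v_13(x) ≥ 0} and ℤ_13^× = {x ∈ ℤ_13 : v_13(x) = 0}. Here v_13(15/6422) = v_13(num) − v_13(den) = -2; compare against these criteria.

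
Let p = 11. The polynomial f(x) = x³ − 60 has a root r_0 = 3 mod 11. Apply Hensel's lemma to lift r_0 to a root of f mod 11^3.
r_2 = 179 (mod 1331)

Hensel: r_{i+1} = r_i − f(r_i)/f′(r_i) mod 11^{i+2}, where f′(x) = 3x². Iterate:
  r_0 = 3 (mod 11)
  r_1 = 58 (mod 121)
  r_2 = 179 (mod 1331)
Final: r = 179 with f(r) ≡ 0 mod 11^3.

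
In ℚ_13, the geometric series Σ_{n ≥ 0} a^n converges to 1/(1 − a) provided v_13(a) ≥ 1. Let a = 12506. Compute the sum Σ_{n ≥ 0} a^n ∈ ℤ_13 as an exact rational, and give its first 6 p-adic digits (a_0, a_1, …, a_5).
Σ a^n = 1/(1 − a) = -1/12505;  first 6 digits = (1, 0, 9, 5, 3, 5)

v_13(a) = 2 ≥ 1, so the series converges in ℤ_13 to 1/(1 − a) = 1/(1 − 12506) = -1/12505. Expand this rational in ℤ_13: compute digits iteratively via d_i = x_i mod 13, x_{i+1} = (x_i − d_i)/13. The first 6 digits are (1, 0, 9, 5, 3, 5).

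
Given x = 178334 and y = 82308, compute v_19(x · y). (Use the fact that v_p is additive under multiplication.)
v_19(14678314872) = 6

v_p(x) = 3 (factor: 178334 = 19^3 · 26); v_p(y) = 3 (factor: 82308 = 19^3 · 12). Additivity: v_p(xy) = v_p(x) + v_p(y) = 3 + 3 = 6. (Direct check: xy = 14678314872 = 19^6 · (312).)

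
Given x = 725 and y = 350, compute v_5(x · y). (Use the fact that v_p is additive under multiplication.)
v_5(253750) = 4

v_p(x) = 2 (factor: 725 = 5^2 · 29); v_p(y) = 2 (factor: 350 = 5^2 · 14). Additivity: v_p(xy) = v_p(x) + v_p(y) = 2 + 2 = 4. (Direct check: xy = 253750 = 5^4 · (406).)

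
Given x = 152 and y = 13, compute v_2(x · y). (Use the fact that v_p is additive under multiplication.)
v_2(1976) = 3

v_p(x) = 3 (factor: 152 = 2^3 · 19); v_p(y) = 0 (factor: 13 = 2^0 · 13). Additivity: v_p(xy) = v_p(x) + v_p(y) = 3 + 0 = 3. (Direct check: xy = 1976 = 2^3 · (247).)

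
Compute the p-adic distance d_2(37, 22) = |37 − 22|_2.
d_2(37, 22) = 1

Step 1 — x − y = 37 − 22 = 15. Step 2 — v_2(15) = 0 (factor: 15 = (2^0 · 15); the sign does not affect v_p). Step 3 — |x − y|_2 = 2^{0} = 1.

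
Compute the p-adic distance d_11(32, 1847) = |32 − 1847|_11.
d_11(32, 1847) = 1/121

Step 1 — x − y = 32 − 1847 = -1815. Step 2 — v_11(-1815) = 2 (factor: -1815 = −(11^2 · 15); the sign does not affect v_p). Step 3 — |x − y|_11 = 11^{-2} = 1/121.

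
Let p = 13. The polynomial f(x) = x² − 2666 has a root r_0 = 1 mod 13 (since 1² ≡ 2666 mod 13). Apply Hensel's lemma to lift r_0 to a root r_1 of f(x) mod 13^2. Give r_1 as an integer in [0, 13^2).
r_1 = 66 (mod 169)

Hensel's recurrence: r_{i+1} = r_i − f(r_i)·(f′(r_i))^{-1} mod 13^{i+2}, with f′(x) = 2x. Iterate:
  r_0 = 1 (mod 13)
  r_1 = 66 (mod 169)
Final: r_1 = 66, and one checks f(r_1) ≡ 0 mod 13^2.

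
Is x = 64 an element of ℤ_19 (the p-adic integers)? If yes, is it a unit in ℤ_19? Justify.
x ∈ ℤ_19^× (unit); v_19(x) = 0

ℤ_19 = {x ∈ ℚ_19 : v_19(x) ≥ 0} and ℤ_19^× = {x ∈ ℤ_19 : v_19(x) = 0}. Here v_19(64) = v_19(num) − v_19(den) = 0; compare against these criteria.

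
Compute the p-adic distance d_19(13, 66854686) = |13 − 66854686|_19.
d_19(13, 66854686) = 1/2476099

Step 1 — x − y = 13 − 66854686 = -66854673. Step 2 — v_19(-66854673) = 5 (factor: -66854673 = −(19^5 · 27); the sign does not affect v_p). Step 3 — |x − y|_19 = 19^{-5} = 1/2476099.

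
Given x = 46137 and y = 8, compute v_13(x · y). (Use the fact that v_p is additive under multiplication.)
v_13(369096) = 3

v_p(x) = 3 (factor: 46137 = 13^3 · 21); v_p(y) = 0 (factor: 8 = 13^0 · 8). Additivity: v_p(xy) = v_p(x) + v_p(y) = 3 + 0 = 3. (Direct check: xy = 369096 = 13^3 · (168).)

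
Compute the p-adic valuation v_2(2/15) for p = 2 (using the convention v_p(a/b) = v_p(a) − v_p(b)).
v_2(2/15) = 1

Factor powers of 2 from the numerator and denominator of the reduced fraction: 2 = 2^1 · 1 and 15 = 2^0 · 15. Apply v_p(a/b) = v_p(a) − v_p(b): v_2(2/15) = 1 − 0 = 1.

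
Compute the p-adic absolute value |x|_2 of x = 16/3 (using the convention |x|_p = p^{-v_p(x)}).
|16/3|_2 = 1/16

Step 1 — compute v_2(x) by factoring powers of 2 out of the numerator and denominator: v_2(16/3) = 4. Step 2 — apply |x|_p = p^{-v_p(x)} = 2^{-4} = 1/16.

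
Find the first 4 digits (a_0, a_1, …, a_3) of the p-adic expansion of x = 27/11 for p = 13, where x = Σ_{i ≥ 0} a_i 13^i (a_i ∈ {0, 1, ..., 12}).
(a_0, …, a_3) = (6, 8, 10, 11)

v_13(27/11) = 0 (numerator and denominator both coprime to 13), so x ∈ ℤ_13^×. Compute digits iteratively via a_i = x_i mod 13, x_{i+1} = (x_i − a_i)/13, with x_0 = x:
  x_0 = 27/11;  a_0 = 6;  x_1 = (x_0 − 6)/13 = -3/11
  x_1 = -3/11;  a_1 = 8;  x_2 = (x_1 − 8)/13 = -7/11
  x_2 = -7/11;  a_2 = 10;  x_3 = (x_2 − 10)/13 = -9/11
  x_3 = -9/11;  a_3 = 11;  x_4 = (x_3 − 11)/13 = -10/11
Digits: (6, 8, 10, 11).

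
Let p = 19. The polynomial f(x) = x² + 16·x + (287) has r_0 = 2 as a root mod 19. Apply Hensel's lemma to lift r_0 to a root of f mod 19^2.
r_1 = 40 (mod 361)

Hensel: r_{i+1} = r_i − f(r_i)·(f′(r_i))^{-1} mod 19^{i+2}, f′(x) = 2x + 16. Iterate:
  r_0 = 2 (mod 19)
  r_1 = 40 (mod 361)
Final: r = 40 satisfies f(r) ≡ 0 mod 19^2.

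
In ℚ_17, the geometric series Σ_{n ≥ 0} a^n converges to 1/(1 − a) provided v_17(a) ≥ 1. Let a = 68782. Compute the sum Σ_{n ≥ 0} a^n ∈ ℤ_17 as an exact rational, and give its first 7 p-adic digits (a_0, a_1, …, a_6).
Σ a^n = 1/(1 − a) = -1/68781;  first 7 digits = (1, 0, 0, 14, 0, 0, 9)

v_17(a) = 3 ≥ 1, so the series converges in ℤ_17 to 1/(1 − a) = 1/(1 − 68782) = -1/68781. Expand this rational in ℤ_17: compute digits iteratively via d_i = x_i mod 17, x_{i+1} = (x_i − d_i)/17. The first 7 digits are (1, 0, 0, 14, 0, 0, 9).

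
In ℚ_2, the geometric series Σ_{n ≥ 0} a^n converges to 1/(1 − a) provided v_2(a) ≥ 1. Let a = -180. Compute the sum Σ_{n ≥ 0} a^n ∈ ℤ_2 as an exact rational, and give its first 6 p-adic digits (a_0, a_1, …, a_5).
Σ a^n = 1/(1 − a) = 1/181;  first 6 digits = (1, 0, 1, 1, 1, 0)

v_2(a) = 2 ≥ 1, so the series converges in ℤ_2 to 1/(1 − a) = 1/(1 − (-180)) = 1/181. Expand this rational in ℤ_2: compute digits iteratively via d_i = x_i mod 2, x_{i+1} = (x_i − d_i)/2. The first 6 digits are (1, 0, 1, 1, 1, 0).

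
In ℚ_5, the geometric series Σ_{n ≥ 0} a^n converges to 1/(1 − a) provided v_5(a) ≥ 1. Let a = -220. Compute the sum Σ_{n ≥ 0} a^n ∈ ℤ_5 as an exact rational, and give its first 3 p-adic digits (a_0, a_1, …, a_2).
Σ a^n = 1/(1 − a) = 1/221;  first 3 digits = (1, 1, 2)

v_5(a) = 1 ≥ 1, so the series converges in ℤ_5 to 1/(1 − a) = 1/(1 − (-220)) = 1/221. Expand this rational in ℤ_5: compute digits iteratively via d_i = x_i mod 5, x_{i+1} = (x_i − d_i)/5. The first 3 digits are (1, 1, 2).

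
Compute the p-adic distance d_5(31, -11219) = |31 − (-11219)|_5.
d_5(31, -11219) = 1/625

Step 1 — x − y = 31 − (-11219) = 11250. Step 2 — v_5(11250) = 4 (factor: 11250 = (5^4 · 18); the sign does not affect v_p). Step 3 — |x − y|_5 = 5^{-4} = 1/625.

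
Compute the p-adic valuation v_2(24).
v_2(24) = 3

v_2(n) is the largest exponent k such that 2^k divides n. Factor out: 24 = 2^3 · 3. (Sign doesn't affect v_p.) So v_2(24) = 3.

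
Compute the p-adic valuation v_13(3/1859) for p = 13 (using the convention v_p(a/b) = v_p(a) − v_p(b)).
v_13(3/1859) = -2

Factor powers of 13 from the numerator and denominator of the reduced fraction: 3 = 13^0 · 3 and 1859 = 13^2 · 11. Apply v_p(a/b) = v_p(a) − v_p(b): v_13(3/1859) = 0 − 2 = -2.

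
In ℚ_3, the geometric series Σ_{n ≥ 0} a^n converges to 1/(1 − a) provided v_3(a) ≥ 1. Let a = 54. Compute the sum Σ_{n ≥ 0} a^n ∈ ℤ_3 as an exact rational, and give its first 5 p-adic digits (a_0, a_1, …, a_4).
Σ a^n = 1/(1 − a) = -1/53;  first 5 digits = (1, 0, 0, 2, 0)

v_3(a) = 3 ≥ 1, so the series converges in ℤ_3 to 1/(1 − a) = 1/(1 − 54) = -1/53. Expand this rational in ℤ_3: compute digits iteratively via d_i = x_i mod 3, x_{i+1} = (x_i − d_i)/3. The first 5 digits are (1, 0, 0, 2, 0).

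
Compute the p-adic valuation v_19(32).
v_19(32) = 0

v_19(n) is the largest exponent k such that 19^k divides n. Factor out: 32 = 19^0 · 32. (Sign doesn't affect v_p.) So v_19(32) = 0.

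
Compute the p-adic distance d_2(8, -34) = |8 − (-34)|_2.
d_2(8, -34) = 1/2

Step 1 — x − y = 8 − (-34) = 42. Step 2 — v_2(42) = 1 (factor: 42 = (2^1 · 21); the sign does not affect v_p). Step 3 — |x − y|_2 = 2^{-1} = 1/2.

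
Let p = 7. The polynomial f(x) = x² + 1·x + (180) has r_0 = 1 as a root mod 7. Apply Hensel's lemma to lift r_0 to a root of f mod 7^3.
r_2 = 22 (mod 343)

Hensel: r_{i+1} = r_i − f(r_i)·(f′(r_i))^{-1} mod 7^{i+2}, f′(x) = 2x + 1. Iterate:
  r_0 = 1 (mod 7)
  r_1 = 22 (mod 49)
  r_2 = 22 (mod 343)
Final: r = 22 satisfies f(r) ≡ 0 mod 7^3.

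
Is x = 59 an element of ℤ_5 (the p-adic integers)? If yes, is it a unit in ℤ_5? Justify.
x ∈ ℤ_5^× (unit); v_5(x) = 0

ℤ_5 = {x ∈ ℚ_5 : v_5(x) ≥ 0} and ℤ_5^× = {x ∈ ℤ_5 : v_5(x) = 0}. Here v_5(59) = v_5(num) − v_5(den) = 0; compare against these criteria.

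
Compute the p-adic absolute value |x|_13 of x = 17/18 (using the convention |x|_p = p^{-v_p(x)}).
|17/18|_13 = 1

Step 1 — compute v_13(x) by factoring powers of 13 out of the numerator and denominator: v_13(17/18) = 0. Step 2 — apply |x|_p = p^{-v_p(x)} = 13^{0} = 1.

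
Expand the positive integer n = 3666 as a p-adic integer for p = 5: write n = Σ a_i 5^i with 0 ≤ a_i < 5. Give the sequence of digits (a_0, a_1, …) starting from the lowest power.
(a_0, a_1, …) = (1, 3, 1, 4, 0, 1)

Repeated division by 5 gives the digits low-to-high: 3666 = 1 + 3·5^1 + 1·5^2 + 4·5^3 + 1·5^5. Digit sequence: (1, 3, 1, 4, 0, 1).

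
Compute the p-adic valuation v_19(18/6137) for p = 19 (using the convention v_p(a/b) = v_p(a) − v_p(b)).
v_19(18/6137) = -2

Factor powers of 19 from the numerator and denominator of the reduced fraction: 18 = 19^0 · 18 and 6137 = 19^2 · 17. Apply v_p(a/b) = v_p(a) − v_p(b): v_19(18/6137) = 0 − 2 = -2.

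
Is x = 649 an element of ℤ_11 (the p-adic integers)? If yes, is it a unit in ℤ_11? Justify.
x ∈ ℤ_11 but not a unit; v_11(x) = 1 > 0

ℤ_11 = {x ∈ ℚ_11 : v_11(x) ≥ 0} and ℤ_11^× = {x ∈ ℤ_11 : v_11(x) = 0}. Here v_11(649) = v_11(num) − v_11(den) = 1; compare against these criteria.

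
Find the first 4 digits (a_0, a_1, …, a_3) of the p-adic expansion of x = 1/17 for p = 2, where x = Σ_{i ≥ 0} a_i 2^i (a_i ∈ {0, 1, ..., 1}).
(a_0, …, a_3) = (1, 0, 0, 0)

v_2(1/17) = 0 (numerator and denominator both coprime to 2), so x ∈ ℤ_2^×. Compute digits iteratively via a_i = x_i mod 2, x_{i+1} = (x_i − a_i)/2, with x_0 = x:
  x_0 = 1/17;  a_0 = 1;  x_1 = (x_0 − 1)/2 = -8/17
  x_1 = -8/17;  a_1 = 0;  x_2 = (x_1 − 0)/2 = -4/17
  x_2 = -4/17;  a_2 = 0;  x_3 = (x_2 − 0)/2 = -2/17
  x_3 = -2/17;  a_3 = 0;  x_4 = (x_3 − 0)/2 = -1/17
Digits: (1, 0, 0, 0).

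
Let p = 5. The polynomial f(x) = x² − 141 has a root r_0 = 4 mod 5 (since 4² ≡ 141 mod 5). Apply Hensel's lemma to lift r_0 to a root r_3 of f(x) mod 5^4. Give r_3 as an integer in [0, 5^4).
r_3 = 254 (mod 625)

Hensel's recurrence: r_{i+1} = r_i − f(r_i)·(f′(r_i))^{-1} mod 5^{i+2}, with f′(x) = 2x. Iterate:
  r_0 = 4 (mod 5)
  r_1 = 4 (mod 25)
  r_2 = 4 (mod 125)
  r_3 = 254 (mod 625)
Final: r_3 = 254, and one checks f(r_3) ≡ 0 mod 5^4.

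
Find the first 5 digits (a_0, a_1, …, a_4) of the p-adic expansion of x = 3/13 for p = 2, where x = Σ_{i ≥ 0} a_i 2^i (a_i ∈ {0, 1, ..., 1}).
(a_0, …, a_4) = (1, 1, 1, 1, 0)

v_2(3/13) = 0 (numerator and denominator both coprime to 2), so x ∈ ℤ_2^×. Compute digits iteratively via a_i = x_i mod 2, x_{i+1} = (x_i − a_i)/2, with x_0 = x:
  x_0 = 3/13;  a_0 = 1;  x_1 = (x_0 − 1)/2 = -5/13
  x_1 = -5/13;  a_1 = 1;  x_2 = (x_1 − 1)/2 = -9/13
  x_2 = -9/13;  a_2 = 1;  x_3 = (x_2 − 1)/2 = -11/13
  x_3 = -11/13;  a_3 = 1;  x_4 = (x_3 − 1)/2 = -12/13
  x_4 = -12/13;  a_4 = 0;  x_5 = (x_4 − 0)/2 = -6/13
Digits: (1, 1, 1, 1, 0).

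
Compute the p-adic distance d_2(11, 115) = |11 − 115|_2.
d_2(11, 115) = 1/8

Step 1 — x − y = 11 − 115 = -104. Step 2 — v_2(-104) = 3 (factor: -104 = −(2^3 · 13); the sign does not affect v_p). Step 3 — |x − y|_2 = 2^{-3} = 1/8.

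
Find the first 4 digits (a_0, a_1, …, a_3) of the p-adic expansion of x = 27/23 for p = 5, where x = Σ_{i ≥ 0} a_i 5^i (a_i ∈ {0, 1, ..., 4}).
(a_0, …, a_3) = (4, 4, 3, 4)

v_5(27/23) = 0 (numerator and denominator both coprime to 5), so x ∈ ℤ_5^×. Compute digits iteratively via a_i = x_i mod 5, x_{i+1} = (x_i − a_i)/5, with x_0 = x:
  x_0 = 27/23;  a_0 = 4;  x_1 = (x_0 − 4)/5 = -13/23
  x_1 = -13/23;  a_1 = 4;  x_2 = (x_1 − 4)/5 = -21/23
  x_2 = -21/23;  a_2 = 3;  x_3 = (x_2 − 3)/5 = -18/23
  x_3 = -18/23;  a_3 = 4;  x_4 = (x_3 − 4)/5 = -22/23
Digits: (4, 4, 3, 4).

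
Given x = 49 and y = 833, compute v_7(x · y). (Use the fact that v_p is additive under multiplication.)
v_7(40817) = 4

v_p(x) = 2 (factor: 49 = 7^2 · 1); v_p(y) = 2 (factor: 833 = 7^2 · 17). Additivity: v_p(xy) = v_p(x) + v_p(y) = 2 + 2 = 4. (Direct check: xy = 40817 = 7^4 · (17).)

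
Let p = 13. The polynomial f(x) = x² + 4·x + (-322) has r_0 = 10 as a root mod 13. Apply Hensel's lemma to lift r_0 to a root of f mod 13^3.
r_2 = 1778 (mod 2197)

Hensel: r_{i+1} = r_i − f(r_i)·(f′(r_i))^{-1} mod 13^{i+2}, f′(x) = 2x + 4. Iterate:
  r_0 = 10 (mod 13)
  r_1 = 88 (mod 169)
  r_2 = 1778 (mod 2197)
Final: r = 1778 satisfies f(r) ≡ 0 mod 13^3.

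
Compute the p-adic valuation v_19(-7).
v_19(-7) = 0

v_19(n) is the largest exponent k such that 19^k divides n. Factor out: -7 = -19^0 · 7. (Sign doesn't affect v_p.) So v_19(-7) = 0.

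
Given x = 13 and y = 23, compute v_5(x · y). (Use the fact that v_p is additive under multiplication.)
v_5(299) = 0

v_p(x) = 0 (factor: 13 = 5^0 · 13); v_p(y) = 0 (factor: 23 = 5^0 · 23). Additivity: v_p(xy) = v_p(x) + v_p(y) = 0 + 0 = 0. (Direct check: xy = 299 = 5^0 · (299).)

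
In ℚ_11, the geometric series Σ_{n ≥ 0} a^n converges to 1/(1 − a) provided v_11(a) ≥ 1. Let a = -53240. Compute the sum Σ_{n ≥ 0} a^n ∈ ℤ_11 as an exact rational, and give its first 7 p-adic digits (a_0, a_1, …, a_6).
Σ a^n = 1/(1 − a) = 1/53241;  first 7 digits = (1, 0, 0, 4, 7, 10, 4)

v_11(a) = 3 ≥ 1, so the series converges in ℤ_11 to 1/(1 − a) = 1/(1 − (-53240)) = 1/53241. Expand this rational in ℤ_11: compute digits iteratively via d_i = x_i mod 11, x_{i+1} = (x_i − d_i)/11. The first 7 digits are (1, 0, 0, 4, 7, 10, 4).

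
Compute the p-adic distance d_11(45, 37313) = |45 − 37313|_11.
d_11(45, 37313) = 1/1331

Step 1 — x − y = 45 − 37313 = -37268. Step 2 — v_11(-37268) = 3 (factor: -37268 = −(11^3 · 28); the sign does not affect v_p). Step 3 — |x − y|_11 = 11^{-3} = 1/1331.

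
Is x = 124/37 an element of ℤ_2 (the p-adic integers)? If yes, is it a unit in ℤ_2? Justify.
x ∈ ℤ_2 but not a unit; v_2(x) = 2 > 0

ℤ_2 = {x ∈ ℚ_2 : v_2(x) ≥ 0} and ℤ_2^× = {x ∈ ℤ_2 : v_2(x) = 0}. Here v_2(124/37) = v_2(num) − v_2(den) = 2; compare against these criteria.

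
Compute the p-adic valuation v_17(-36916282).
v_17(-36916282) = 5

v_17(n) is the largest exponent k such that 17^k divides n. Factor out: -36916282 = -17^5 · 26. (Sign doesn't affect v_p.) So v_17(-36916282) = 5.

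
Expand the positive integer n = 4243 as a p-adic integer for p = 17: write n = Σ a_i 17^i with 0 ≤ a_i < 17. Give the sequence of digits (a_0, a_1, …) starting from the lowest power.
(a_0, a_1, …) = (10, 11, 14)

Repeated division by 17 gives the digits low-to-high: 4243 = 10 + 11·17^1 + 14·17^2. Digit sequence: (10, 11, 14).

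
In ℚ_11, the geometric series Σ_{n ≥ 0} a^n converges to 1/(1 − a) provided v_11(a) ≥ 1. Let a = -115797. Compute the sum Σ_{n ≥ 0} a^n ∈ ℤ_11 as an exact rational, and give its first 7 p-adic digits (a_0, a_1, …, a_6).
Σ a^n = 1/(1 − a) = 1/115798;  first 7 digits = (1, 0, 0, 1, 3, 10, 0)

v_11(a) = 3 ≥ 1, so the series converges in ℤ_11 to 1/(1 − a) = 1/(1 − (-115797)) = 1/115798. Expand this rational in ℤ_11: compute digits iteratively via d_i = x_i mod 11, x_{i+1} = (x_i − d_i)/11. The first 7 digits are (1, 0, 0, 1, 3, 10, 0).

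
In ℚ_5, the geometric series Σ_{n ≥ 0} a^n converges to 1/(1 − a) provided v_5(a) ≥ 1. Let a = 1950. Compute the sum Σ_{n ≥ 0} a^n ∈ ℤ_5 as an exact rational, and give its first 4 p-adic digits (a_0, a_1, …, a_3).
Σ a^n = 1/(1 − a) = -1/1949;  first 4 digits = (1, 0, 3, 0)

v_5(a) = 2 ≥ 1, so the series converges in ℤ_5 to 1/(1 − a) = 1/(1 − 1950) = -1/1949. Expand this rational in ℤ_5: compute digits iteratively via d_i = x_i mod 5, x_{i+1} = (x_i − d_i)/5. The first 4 digits are (1, 0, 3, 0).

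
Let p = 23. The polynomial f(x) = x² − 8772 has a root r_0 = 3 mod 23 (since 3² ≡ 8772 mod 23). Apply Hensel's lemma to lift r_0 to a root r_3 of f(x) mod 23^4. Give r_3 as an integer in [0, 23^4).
r_3 = 223379 (mod 279841)

Hensel's recurrence: r_{i+1} = r_i − f(r_i)·(f′(r_i))^{-1} mod 23^{i+2}, with f′(x) = 2x. Iterate:
  r_0 = 3 (mod 23)
  r_1 = 141 (mod 529)
  r_2 = 4373 (mod 12167)
  r_3 = 223379 (mod 279841)
Final: r_3 = 223379, and one checks f(r_3) ≡ 0 mod 23^4.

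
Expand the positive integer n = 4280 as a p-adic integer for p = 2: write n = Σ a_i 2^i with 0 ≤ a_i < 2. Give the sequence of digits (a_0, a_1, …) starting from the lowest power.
(a_0, a_1, …) = (0, 0, 0, 1, 1, 1, 0, 1, 0, 0, 0, 0, 1)

Repeated division by 2 gives the digits low-to-high: 4280 = 1·2^3 + 1·2^4 + 1·2^5 + 1·2^7 + 1·2^12. Digit sequence: (0, 0, 0, 1, 1, 1, 0, 1, 0, 0, 0, 0, 1).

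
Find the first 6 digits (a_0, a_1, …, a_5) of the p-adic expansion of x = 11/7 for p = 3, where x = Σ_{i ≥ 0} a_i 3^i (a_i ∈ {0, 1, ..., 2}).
(a_0, …, a_5) = (2, 2, 1, 2, 0, 1)

v_3(11/7) = 0 (numerator and denominator both coprime to 3), so x ∈ ℤ_3^×. Compute digits iteratively via a_i = x_i mod 3, x_{i+1} = (x_i − a_i)/3, with x_0 = x:
  x_0 = 11/7;  a_0 = 2;  x_1 = (x_0 − 2)/3 = -1/7
  x_1 = -1/7;  a_1 = 2;  x_2 = (x_1 − 2)/3 = -5/7
  x_2 = -5/7;  a_2 = 1;  x_3 = (x_2 − 1)/3 = -4/7
  x_3 = -4/7;  a_3 = 2;  x_4 = (x_3 − 2)/3 = -6/7
  x_4 = -6/7;  a_4 = 0;  x_5 = (x_4 − 0)/3 = -2/7
  x_5 = -2/7;  a_5 = 1;  x_6 = (x_5 − 1)/3 = -3/7
Digits: (2, 2, 1, 2, 0, 1).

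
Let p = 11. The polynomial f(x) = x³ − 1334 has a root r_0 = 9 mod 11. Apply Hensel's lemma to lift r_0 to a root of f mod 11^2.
r_1 = 9 (mod 121)

Hensel: r_{i+1} = r_i − f(r_i)/f′(r_i) mod 11^{i+2}, where f′(x) = 3x². Iterate:
  r_0 = 9 (mod 11)
  r_1 = 9 (mod 121)
Final: r = 9 with f(r) ≡ 0 mod 11^2.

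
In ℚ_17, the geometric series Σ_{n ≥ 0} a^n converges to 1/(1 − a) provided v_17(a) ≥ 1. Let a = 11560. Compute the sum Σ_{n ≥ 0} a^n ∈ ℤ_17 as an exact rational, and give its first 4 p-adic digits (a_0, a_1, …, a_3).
Σ a^n = 1/(1 − a) = -1/11559;  first 4 digits = (1, 0, 6, 2)

v_17(a) = 2 ≥ 1, so the series converges in ℤ_17 to 1/(1 − a) = 1/(1 − 11560) = -1/11559. Expand this rational in ℤ_17: compute digits iteratively via d_i = x_i mod 17, x_{i+1} = (x_i − d_i)/17. The first 4 digits are (1, 0, 6, 2).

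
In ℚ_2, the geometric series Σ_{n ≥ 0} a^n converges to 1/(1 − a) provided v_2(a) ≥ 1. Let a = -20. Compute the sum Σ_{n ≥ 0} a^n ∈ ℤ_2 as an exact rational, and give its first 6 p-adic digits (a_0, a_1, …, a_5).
Σ a^n = 1/(1 − a) = 1/21;  first 6 digits = (1, 0, 1, 1, 1, 1)

v_2(a) = 2 ≥ 1, so the series converges in ℤ_2 to 1/(1 − a) = 1/(1 − (-20)) = 1/21. Expand this rational in ℤ_2: compute digits iteratively via d_i = x_i mod 2, x_{i+1} = (x_i − d_i)/2. The first 6 digits are (1, 0, 1, 1, 1, 1).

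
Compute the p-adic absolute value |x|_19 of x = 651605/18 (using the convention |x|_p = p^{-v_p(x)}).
|651605/18|_19 = 1/130321

Step 1 — compute v_19(x) by factoring powers of 19 out of the numerator and denominator: v_19(651605/18) = 4. Step 2 — apply |x|_p = p^{-v_p(x)} = 19^{-4} = 1/130321.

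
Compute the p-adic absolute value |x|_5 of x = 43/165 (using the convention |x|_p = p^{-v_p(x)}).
|43/165|_5 = 5

Step 1 — compute v_5(x) by factoring powers of 5 out of the numerator and denominator: v_5(43/165) = -1. Step 2 — apply |x|_p = p^{-v_p(x)} = 5^{1} = 5.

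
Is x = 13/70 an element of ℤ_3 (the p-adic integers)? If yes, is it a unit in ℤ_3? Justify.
x ∈ ℤ_3^× (unit); v_3(x) = 0

ℤ_3 = {x ∈ ℚ_3 : v_3(x) ≥ 0} and ℤ_3^× = {x ∈ ℤ_3 : v_3(x) = 0}. Here v_3(13/70) = v_3(num) − v_3(den) = 0; compare against these criteria.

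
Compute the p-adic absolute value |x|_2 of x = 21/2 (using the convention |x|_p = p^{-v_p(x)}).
|21/2|_2 = 2

Step 1 — compute v_2(x) by factoring powers of 2 out of the numerator and denominator: v_2(21/2) = -1. Step 2 — apply |x|_p = p^{-v_p(x)} = 2^{1} = 2.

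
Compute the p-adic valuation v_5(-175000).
v_5(-175000) = 5

v_5(n) is the largest exponent k such that 5^k divides n. Factor out: -175000 = -5^5 · 56. (Sign doesn't affect v_p.) So v_5(-175000) = 5.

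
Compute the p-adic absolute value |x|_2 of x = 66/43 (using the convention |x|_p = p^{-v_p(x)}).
|66/43|_2 = 1/2

Step 1 — compute v_2(x) by factoring powers of 2 out of the numerator and denominator: v_2(66/43) = 1. Step 2 — apply |x|_p = p^{-v_p(x)} = 2^{-1} = 1/2.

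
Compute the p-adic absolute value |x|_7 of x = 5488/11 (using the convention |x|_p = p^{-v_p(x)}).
|5488/11|_7 = 1/343

Step 1 — compute v_7(x) by factoring powers of 7 out of the numerator and denominator: v_7(5488/11) = 3. Step 2 — apply |x|_p = p^{-v_p(x)} = 7^{-3} = 1/343.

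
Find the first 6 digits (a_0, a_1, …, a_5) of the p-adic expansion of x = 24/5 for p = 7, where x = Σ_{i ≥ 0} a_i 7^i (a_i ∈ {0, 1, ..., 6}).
(a_0, …, a_5) = (2, 6, 2, 1, 4, 5)

v_7(24/5) = 0 (numerator and denominator both coprime to 7), so x ∈ ℤ_7^×. Compute digits iteratively via a_i = x_i mod 7, x_{i+1} = (x_i − a_i)/7, with x_0 = x:
  x_0 = 24/5;  a_0 = 2;  x_1 = (x_0 − 2)/7 = 2/5
  x_1 = 2/5;  a_1 = 6;  x_2 = (x_1 − 6)/7 = -4/5
  x_2 = -4/5;  a_2 = 2;  x_3 = (x_2 − 2)/7 = -2/5
  x_3 = -2/5;  a_3 = 1;  x_4 = (x_3 − 1)/7 = -1/5
  x_4 = -1/5;  a_4 = 4;  x_5 = (x_4 − 4)/7 = -3/5
  x_5 = -3/5;  a_5 = 5;  x_6 = (x_5 − 5)/7 = -4/5
Digits: (2, 6, 2, 1, 4, 5).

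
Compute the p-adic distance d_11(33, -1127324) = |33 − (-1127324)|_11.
d_11(33, -1127324) = 1/161051

Step 1 — x − y = 33 − (-1127324) = 1127357. Step 2 — v_11(1127357) = 5 (factor: 1127357 = (11^5 · 7); the sign does not affect v_p). Step 3 — |x − y|_11 = 11^{-5} = 1/161051.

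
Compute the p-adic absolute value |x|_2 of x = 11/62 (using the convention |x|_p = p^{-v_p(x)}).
|11/62|_2 = 2

Step 1 — compute v_2(x) by factoring powers of 2 out of the numerator and denominator: v_2(11/62) = -1. Step 2 — apply |x|_p = p^{-v_p(x)} = 2^{1} = 2.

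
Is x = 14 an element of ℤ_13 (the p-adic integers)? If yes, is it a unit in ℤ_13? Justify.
x ∈ ℤ_13^× (unit); v_13(x) = 0

ℤ_13 = {x ∈ ℚ_13 : v_13(x) ≥ 0} and ℤ_13^× = {x ∈ ℤ_13 : v_13(x) = 0}. Here v_13(14) = v_13(num) − v_13(den) = 0; compare against these criteria.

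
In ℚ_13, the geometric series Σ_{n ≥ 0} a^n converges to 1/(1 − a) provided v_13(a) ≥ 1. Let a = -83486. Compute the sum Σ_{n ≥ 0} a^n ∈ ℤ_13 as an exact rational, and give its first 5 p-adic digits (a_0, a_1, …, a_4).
Σ a^n = 1/(1 − a) = 1/83487;  first 5 digits = (1, 0, 0, 1, 10)

v_13(a) = 3 ≥ 1, so the series converges in ℤ_13 to 1/(1 − a) = 1/(1 − (-83486)) = 1/83487. Expand this rational in ℤ_13: compute digits iteratively via d_i = x_i mod 13, x_{i+1} = (x_i − d_i)/13. The first 5 digits are (1, 0, 0, 1, 10).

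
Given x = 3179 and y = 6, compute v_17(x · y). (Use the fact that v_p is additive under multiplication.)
v_17(19074) = 2

v_p(x) = 2 (factor: 3179 = 17^2 · 11); v_p(y) = 0 (factor: 6 = 17^0 · 6). Additivity: v_p(xy) = v_p(x) + v_p(y) = 2 + 0 = 2. (Direct check: xy = 19074 = 17^2 · (66).)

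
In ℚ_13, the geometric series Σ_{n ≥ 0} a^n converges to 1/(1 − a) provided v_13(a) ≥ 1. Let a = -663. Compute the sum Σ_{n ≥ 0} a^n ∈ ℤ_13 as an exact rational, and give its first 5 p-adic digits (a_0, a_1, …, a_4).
Σ a^n = 1/(1 − a) = 1/664;  first 5 digits = (1, 1, 10, 5, 4)

v_13(a) = 1 ≥ 1, so the series converges in ℤ_13 to 1/(1 − a) = 1/(1 − (-663)) = 1/664. Expand this rational in ℤ_13: compute digits iteratively via d_i = x_i mod 13, x_{i+1} = (x_i − d_i)/13. The first 5 digits are (1, 1, 10, 5, 4).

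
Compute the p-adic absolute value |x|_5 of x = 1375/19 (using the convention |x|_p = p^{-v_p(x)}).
|1375/19|_5 = 1/125

Step 1 — compute v_5(x) by factoring powers of 5 out of the numerator and denominator: v_5(1375/19) = 3. Step 2 — apply |x|_p = p^{-v_p(x)} = 5^{-3} = 1/125.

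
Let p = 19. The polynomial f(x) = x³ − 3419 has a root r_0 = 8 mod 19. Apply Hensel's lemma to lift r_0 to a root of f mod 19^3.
r_2 = 6335 (mod 6859)

Hensel: r_{i+1} = r_i − f(r_i)/f′(r_i) mod 19^{i+2}, where f′(x) = 3x². Iterate:
  r_0 = 8 (mod 19)
  r_1 = 198 (mod 361)
  r_2 = 6335 (mod 6859)
Final: r = 6335 with f(r) ≡ 0 mod 19^3.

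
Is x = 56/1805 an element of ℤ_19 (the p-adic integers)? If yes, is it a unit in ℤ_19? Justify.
x ∉ ℤ_19 (v_19(x) = -2 < 0)

ℤ_19 = {x ∈ ℚ_19 : v_19(x) ≥ 0} and ℤ_19^× = {x ∈ ℤ_19 : v_19(x) = 0}. Here v_19(56/1805) = v_19(num) − v_19(den) = -2; compare against these criteria.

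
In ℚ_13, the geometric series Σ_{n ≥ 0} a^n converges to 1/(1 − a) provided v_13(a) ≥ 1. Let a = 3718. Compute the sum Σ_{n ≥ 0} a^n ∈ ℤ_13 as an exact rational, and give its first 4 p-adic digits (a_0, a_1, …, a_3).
Σ a^n = 1/(1 − a) = -1/3717;  first 4 digits = (1, 0, 9, 1)

v_13(a) = 2 ≥ 1, so the series converges in ℤ_13 to 1/(1 − a) = 1/(1 − 3718) = -1/3717. Expand this rational in ℤ_13: compute digits iteratively via d_i = x_i mod 13, x_{i+1} = (x_i − d_i)/13. The first 4 digits are (1, 0, 9, 1).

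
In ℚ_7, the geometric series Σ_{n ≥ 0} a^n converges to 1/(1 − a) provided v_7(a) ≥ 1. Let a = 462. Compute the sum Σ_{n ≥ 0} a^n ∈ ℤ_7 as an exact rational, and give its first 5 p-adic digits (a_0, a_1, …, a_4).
Σ a^n = 1/(1 − a) = -1/461;  first 5 digits = (1, 3, 4, 6, 3)

v_7(a) = 1 ≥ 1, so the series converges in ℤ_7 to 1/(1 − a) = 1/(1 − 462) = -1/461. Expand this rational in ℤ_7: compute digits iteratively via d_i = x_i mod 7, x_{i+1} = (x_i − d_i)/7. The first 5 digits are (1, 3, 4, 6, 3).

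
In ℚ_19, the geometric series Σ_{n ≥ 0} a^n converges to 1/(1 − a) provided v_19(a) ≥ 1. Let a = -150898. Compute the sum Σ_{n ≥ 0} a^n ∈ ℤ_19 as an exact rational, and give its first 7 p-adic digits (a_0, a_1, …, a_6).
Σ a^n = 1/(1 − a) = 1/150899;  first 7 digits = (1, 0, 0, 16, 17, 18, 8)

v_19(a) = 3 ≥ 1, so the series converges in ℤ_19 to 1/(1 − a) = 1/(1 − (-150898)) = 1/150899. Expand this rational in ℤ_19: compute digits iteratively via d_i = x_i mod 19, x_{i+1} = (x_i − d_i)/19. The first 7 digits are (1, 0, 0, 16, 17, 18, 8).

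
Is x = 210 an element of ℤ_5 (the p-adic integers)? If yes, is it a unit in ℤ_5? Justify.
x ∈ ℤ_5 but not a unit; v_5(x) = 1 > 0

ℤ_5 = {x ∈ ℚ_5 : v_5(x) ≥ 0} and ℤ_5^× = {x ∈ ℤ_5 : v_5(x) = 0}. Here v_5(210) = v_5(num) − v_5(den) = 1; compare against these criteria.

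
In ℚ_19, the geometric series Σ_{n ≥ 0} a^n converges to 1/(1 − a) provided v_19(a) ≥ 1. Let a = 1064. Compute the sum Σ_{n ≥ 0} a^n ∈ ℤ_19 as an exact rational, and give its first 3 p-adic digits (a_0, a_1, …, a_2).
Σ a^n = 1/(1 − a) = -1/1063;  first 3 digits = (1, 18, 3)

v_19(a) = 1 ≥ 1, so the series converges in ℤ_19 to 1/(1 − a) = 1/(1 − 1064) = -1/1063. Expand this rational in ℤ_19: compute digits iteratively via d_i = x_i mod 19, x_{i+1} = (x_i − d_i)/19. The first 3 digits are (1, 18, 3).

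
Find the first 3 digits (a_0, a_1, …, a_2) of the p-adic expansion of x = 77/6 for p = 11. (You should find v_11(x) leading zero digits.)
(a_0, …, a_2) = (0, 3, 9)

v_11(77/6) = 1, so a_0 = ... = a_0 = 0. Factor out: x = 11^1 · u with u = 7/6 a unit in ℤ_11. Expand u iteratively via a_{v+i} = u_i mod 11, u_{i+1} = (u_i − a_{v+i})/11:
  u_0 = 7/6;  a_1 = 3;  u_1 = (u_0 − 3)/11 = -1/6
  u_1 = -1/6;  a_2 = 9;  u_2 = (u_1 − 9)/11 = -5/6
Digits: (0, 3, 9).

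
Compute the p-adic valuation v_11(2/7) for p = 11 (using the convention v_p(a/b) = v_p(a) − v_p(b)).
v_11(2/7) = 0

Factor powers of 11 from the numerator and denominator of the reduced fraction: 2 = 11^0 · 2 and 7 = 11^0 · 7. Apply v_p(a/b) = v_p(a) − v_p(b): v_11(2/7) = 0 − 0 = 0.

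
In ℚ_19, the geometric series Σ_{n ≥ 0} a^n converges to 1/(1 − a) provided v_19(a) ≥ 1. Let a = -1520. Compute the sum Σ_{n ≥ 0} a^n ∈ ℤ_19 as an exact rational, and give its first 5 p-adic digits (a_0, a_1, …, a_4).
Σ a^n = 1/(1 − a) = 1/1521;  first 5 digits = (1, 15, 11, 6, 2)

v_19(a) = 1 ≥ 1, so the series converges in ℤ_19 to 1/(1 − a) = 1/(1 − (-1520)) = 1/1521. Expand this rational in ℤ_19: compute digits iteratively via d_i = x_i mod 19, x_{i+1} = (x_i − d_i)/19. The first 5 digits are (1, 15, 11, 6, 2).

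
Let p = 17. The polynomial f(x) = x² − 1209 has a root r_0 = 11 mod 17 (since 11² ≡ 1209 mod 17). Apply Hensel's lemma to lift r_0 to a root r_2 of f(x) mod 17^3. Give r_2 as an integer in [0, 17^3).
r_2 = 2714 (mod 4913)

Hensel's recurrence: r_{i+1} = r_i − f(r_i)·(f′(r_i))^{-1} mod 17^{i+2}, with f′(x) = 2x. Iterate:
  r_0 = 11 (mod 17)
  r_1 = 113 (mod 289)
  r_2 = 2714 (mod 4913)
Final: r_2 = 2714, and one checks f(r_2) ≡ 0 mod 17^3.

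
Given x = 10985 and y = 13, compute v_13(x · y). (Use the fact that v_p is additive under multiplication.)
v_13(142805) = 4

v_p(x) = 3 (factor: 10985 = 13^3 · 5); v_p(y) = 1 (factor: 13 = 13^1 · 1). Additivity: v_p(xy) = v_p(x) + v_p(y) = 3 + 1 = 4. (Direct check: xy = 142805 = 13^4 · (5).)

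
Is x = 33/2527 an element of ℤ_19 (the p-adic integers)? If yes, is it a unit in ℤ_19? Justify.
x ∉ ℤ_19 (v_19(x) = -2 < 0)

ℤ_19 = {x ∈ ℚ_19 : v_19(x) ≥ 0} and ℤ_19^× = {x ∈ ℤ_19 : v_19(x) = 0}. Here v_19(33/2527) = v_19(num) − v_19(den) = -2; compare against these criteria.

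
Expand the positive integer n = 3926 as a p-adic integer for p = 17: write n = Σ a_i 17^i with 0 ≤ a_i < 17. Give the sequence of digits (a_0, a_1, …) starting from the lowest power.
(a_0, a_1, …) = (16, 9, 13)

Repeated division by 17 gives the digits low-to-high: 3926 = 16 + 9·17^1 + 13·17^2. Digit sequence: (16, 9, 13).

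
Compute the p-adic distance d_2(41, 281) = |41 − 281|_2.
d_2(41, 281) = 1/16

Step 1 — x − y = 41 − 281 = -240. Step 2 — v_2(-240) = 4 (factor: -240 = −(2^4 · 15); the sign does not affect v_p). Step 3 — |x − y|_2 = 2^{-4} = 1/16.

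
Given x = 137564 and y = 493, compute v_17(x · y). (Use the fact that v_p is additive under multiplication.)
v_17(67819052) = 4

v_p(x) = 3 (factor: 137564 = 17^3 · 28); v_p(y) = 1 (factor: 493 = 17^1 · 29). Additivity: v_p(xy) = v_p(x) + v_p(y) = 3 + 1 = 4. (Direct check: xy = 67819052 = 17^4 · (812).)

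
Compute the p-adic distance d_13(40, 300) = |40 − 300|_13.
d_13(40, 300) = 1/13

Step 1 — x − y = 40 − 300 = -260. Step 2 — v_13(-260) = 1 (factor: -260 = −(13^1 · 20); the sign does not affect v_p). Step 3 — |x − y|_13 = 13^{-1} = 1/13.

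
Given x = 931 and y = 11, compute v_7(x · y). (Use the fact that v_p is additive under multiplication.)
v_7(10241) = 2

v_p(x) = 2 (factor: 931 = 7^2 · 19); v_p(y) = 0 (factor: 11 = 7^0 · 11). Additivity: v_p(xy) = v_p(x) + v_p(y) = 2 + 0 = 2. (Direct check: xy = 10241 = 7^2 · (209).)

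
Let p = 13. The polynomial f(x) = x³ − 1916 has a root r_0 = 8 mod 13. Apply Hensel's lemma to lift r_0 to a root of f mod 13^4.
r_3 = 18637 (mod 28561)

Hensel: r_{i+1} = r_i − f(r_i)/f′(r_i) mod 13^{i+2}, where f′(x) = 3x². Iterate:
  r_0 = 8 (mod 13)
  r_1 = 47 (mod 169)
  r_2 = 1061 (mod 2197)
  r_3 = 18637 (mod 28561)
Final: r = 18637 with f(r) ≡ 0 mod 13^4.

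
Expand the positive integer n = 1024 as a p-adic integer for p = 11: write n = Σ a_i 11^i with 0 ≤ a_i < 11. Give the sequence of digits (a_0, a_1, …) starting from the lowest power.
(a_0, a_1, …) = (1, 5, 8)

Repeated division by 11 gives the digits low-to-high: 1024 = 1 + 5·11^1 + 8·11^2. Digit sequence: (1, 5, 8).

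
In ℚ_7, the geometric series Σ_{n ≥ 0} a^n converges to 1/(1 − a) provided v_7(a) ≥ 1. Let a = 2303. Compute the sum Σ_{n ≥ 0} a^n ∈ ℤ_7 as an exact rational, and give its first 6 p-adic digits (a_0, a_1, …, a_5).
Σ a^n = 1/(1 − a) = -1/2302;  first 6 digits = (1, 0, 5, 6, 4, 0)

v_7(a) = 2 ≥ 1, so the series converges in ℤ_7 to 1/(1 − a) = 1/(1 − 2303) = -1/2302. Expand this rational in ℤ_7: compute digits iteratively via d_i = x_i mod 7, x_{i+1} = (x_i − d_i)/7. The first 6 digits are (1, 0, 5, 6, 4, 0).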